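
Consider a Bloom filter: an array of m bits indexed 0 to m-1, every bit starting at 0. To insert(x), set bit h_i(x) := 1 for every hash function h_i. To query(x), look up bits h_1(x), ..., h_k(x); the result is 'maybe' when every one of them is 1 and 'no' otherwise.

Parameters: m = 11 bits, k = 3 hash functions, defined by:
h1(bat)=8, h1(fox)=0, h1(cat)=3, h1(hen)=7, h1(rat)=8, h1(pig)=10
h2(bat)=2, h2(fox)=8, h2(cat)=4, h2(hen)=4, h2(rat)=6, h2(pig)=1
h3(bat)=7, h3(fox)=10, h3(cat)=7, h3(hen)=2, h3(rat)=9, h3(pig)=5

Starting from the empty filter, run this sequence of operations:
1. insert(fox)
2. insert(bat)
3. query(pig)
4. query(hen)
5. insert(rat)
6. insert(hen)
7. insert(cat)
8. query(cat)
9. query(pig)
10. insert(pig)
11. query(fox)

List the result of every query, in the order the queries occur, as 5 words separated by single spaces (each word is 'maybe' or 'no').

Answer: no no maybe no maybe

Derivation:
Start: bits=00000000000
Op 1: insert fox -> sets bits 0 8 10 -> bits=10000000101
Op 2: insert bat -> sets bits 2 7 8 -> bits=10100001101
Op 3: query pig -> checks bit1=0, bit5=0, bit10=1 (has a 0) -> no
Op 4: query hen -> checks bit2=1, bit4=0, bit7=1 (has a 0) -> no
Op 5: insert rat -> sets bits 6 8 9 -> bits=10100011111
Op 6: insert hen -> sets bits 2 4 7 -> bits=10101011111
Op 7: insert cat -> sets bits 3 4 7 -> bits=10111011111
Op 8: query cat -> checks bit3=1, bit4=1, bit7=1 (all 1) -> maybe
Op 9: query pig -> checks bit1=0, bit5=0, bit10=1 (has a 0) -> no
Op 10: insert pig -> sets bits 1 5 10 -> bits=11111111111
Op 11: query fox -> checks bit0=1, bit8=1, bit10=1 (all 1) -> maybe
Query results in order: no no maybe no maybe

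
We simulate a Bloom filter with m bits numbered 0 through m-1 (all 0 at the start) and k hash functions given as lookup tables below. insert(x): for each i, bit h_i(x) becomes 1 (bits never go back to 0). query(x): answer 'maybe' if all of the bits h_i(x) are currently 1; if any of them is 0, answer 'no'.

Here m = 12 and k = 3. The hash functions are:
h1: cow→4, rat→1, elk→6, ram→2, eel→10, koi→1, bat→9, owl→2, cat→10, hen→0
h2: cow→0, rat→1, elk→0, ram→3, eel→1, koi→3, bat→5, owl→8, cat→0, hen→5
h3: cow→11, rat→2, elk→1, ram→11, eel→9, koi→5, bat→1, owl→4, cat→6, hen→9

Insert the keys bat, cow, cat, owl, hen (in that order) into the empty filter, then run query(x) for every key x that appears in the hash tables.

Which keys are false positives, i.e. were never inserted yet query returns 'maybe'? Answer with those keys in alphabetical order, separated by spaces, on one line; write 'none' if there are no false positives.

Answer: eel elk rat

Derivation:
Start: bits=000000000000
After insert 'bat': sets bits 1 5 9 -> bits=010001000100
After insert 'cow': sets bits 0 4 11 -> bits=110011000101
After insert 'cat': sets bits 0 6 10 -> bits=110011100111
After insert 'owl': sets bits 2 4 8 -> bits=111011101111
After insert 'hen': sets bits 0 5 9 -> bits=111011101111
Not inserted: eel elk koi ram rat — query each against bits=111011101111:
query eel: checks bit1=1, bit9=1, bit10=1 (all 1) -> maybe => FALSE POSITIVE
query elk: checks bit0=1, bit1=1, bit6=1 (all 1) -> maybe => FALSE POSITIVE
query koi: checks bit1=1, bit3=0, bit5=1 (has a 0) -> no => not a false positive
query ram: checks bit2=1, bit3=0, bit11=1 (has a 0) -> no => not a false positive
query rat: checks bit1=1, bit2=1 (all 1) -> maybe => FALSE POSITIVE
False positives (alphabetical): eel elk rat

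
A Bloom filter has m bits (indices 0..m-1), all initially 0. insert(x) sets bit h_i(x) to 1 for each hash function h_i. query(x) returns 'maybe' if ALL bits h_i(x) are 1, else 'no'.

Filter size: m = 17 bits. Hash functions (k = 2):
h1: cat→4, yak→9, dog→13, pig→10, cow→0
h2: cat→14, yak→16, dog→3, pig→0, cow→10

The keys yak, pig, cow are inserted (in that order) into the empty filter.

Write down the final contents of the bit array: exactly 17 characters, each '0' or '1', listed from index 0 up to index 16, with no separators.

Start: bits=00000000000000000
After insert 'yak': sets bits 9 16 -> bits=00000000010000001
After insert 'pig': sets bits 0 10 -> bits=10000000011000001
After insert 'cow': sets bits 0 10 -> bits=10000000011000001

Answer: 10000000011000001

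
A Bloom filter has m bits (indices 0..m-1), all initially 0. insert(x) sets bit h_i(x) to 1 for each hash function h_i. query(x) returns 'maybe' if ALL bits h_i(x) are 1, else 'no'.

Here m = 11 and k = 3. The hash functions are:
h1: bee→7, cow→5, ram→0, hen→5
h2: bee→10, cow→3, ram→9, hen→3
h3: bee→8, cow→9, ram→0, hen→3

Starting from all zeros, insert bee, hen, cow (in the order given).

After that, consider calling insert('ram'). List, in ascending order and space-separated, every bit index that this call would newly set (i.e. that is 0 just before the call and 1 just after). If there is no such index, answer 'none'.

Answer: 0

Derivation:
Start: bits=00000000000
After insert 'bee': sets bits 7 8 10 -> bits=00000001101
After insert 'hen': sets bits 3 5 -> bits=00010101101
After insert 'cow': sets bits 3 5 9 -> bits=00010101111
insert 'ram' would touch bits 0 9; currently bit0=0, bit9=1
Bits that are 0 among those (would change 0->1): 0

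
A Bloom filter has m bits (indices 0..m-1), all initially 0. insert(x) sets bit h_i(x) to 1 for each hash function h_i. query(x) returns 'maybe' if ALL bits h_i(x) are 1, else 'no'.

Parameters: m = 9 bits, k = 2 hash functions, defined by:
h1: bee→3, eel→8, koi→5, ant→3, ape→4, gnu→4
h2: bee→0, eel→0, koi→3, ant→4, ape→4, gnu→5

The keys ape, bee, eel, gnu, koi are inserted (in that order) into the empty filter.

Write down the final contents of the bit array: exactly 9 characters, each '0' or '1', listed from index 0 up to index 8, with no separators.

Start: bits=000000000
After insert 'ape': sets bits 4 -> bits=000010000
After insert 'bee': sets bits 0 3 -> bits=100110000
After insert 'eel': sets bits 0 8 -> bits=100110001
After insert 'gnu': sets bits 4 5 -> bits=100111001
After insert 'koi': sets bits 3 5 -> bits=100111001

Answer: 100111001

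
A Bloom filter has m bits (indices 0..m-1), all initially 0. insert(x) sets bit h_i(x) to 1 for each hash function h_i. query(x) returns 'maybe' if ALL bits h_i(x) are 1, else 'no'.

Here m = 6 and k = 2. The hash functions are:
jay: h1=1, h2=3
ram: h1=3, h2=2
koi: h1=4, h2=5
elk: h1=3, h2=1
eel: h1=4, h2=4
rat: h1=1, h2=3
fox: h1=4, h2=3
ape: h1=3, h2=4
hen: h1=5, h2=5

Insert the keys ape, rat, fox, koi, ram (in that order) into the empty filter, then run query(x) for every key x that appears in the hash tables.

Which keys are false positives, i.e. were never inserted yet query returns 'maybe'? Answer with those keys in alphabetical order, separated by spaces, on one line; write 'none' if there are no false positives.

Answer: eel elk hen jay

Derivation:
Start: bits=000000
After insert 'ape': sets bits 3 4 -> bits=000110
After insert 'rat': sets bits 1 3 -> bits=010110
After insert 'fox': sets bits 3 4 -> bits=010110
After insert 'koi': sets bits 4 5 -> bits=010111
After insert 'ram': sets bits 2 3 -> bits=011111
Not inserted: eel elk hen jay — query each against bits=011111:
query eel: checks bit4=1 (all 1) -> maybe => FALSE POSITIVE
query elk: checks bit1=1, bit3=1 (all 1) -> maybe => FALSE POSITIVE
query hen: checks bit5=1 (all 1) -> maybe => FALSE POSITIVE
query jay: checks bit1=1, bit3=1 (all 1) -> maybe => FALSE POSITIVE
False positives (alphabetical): eel elk hen jay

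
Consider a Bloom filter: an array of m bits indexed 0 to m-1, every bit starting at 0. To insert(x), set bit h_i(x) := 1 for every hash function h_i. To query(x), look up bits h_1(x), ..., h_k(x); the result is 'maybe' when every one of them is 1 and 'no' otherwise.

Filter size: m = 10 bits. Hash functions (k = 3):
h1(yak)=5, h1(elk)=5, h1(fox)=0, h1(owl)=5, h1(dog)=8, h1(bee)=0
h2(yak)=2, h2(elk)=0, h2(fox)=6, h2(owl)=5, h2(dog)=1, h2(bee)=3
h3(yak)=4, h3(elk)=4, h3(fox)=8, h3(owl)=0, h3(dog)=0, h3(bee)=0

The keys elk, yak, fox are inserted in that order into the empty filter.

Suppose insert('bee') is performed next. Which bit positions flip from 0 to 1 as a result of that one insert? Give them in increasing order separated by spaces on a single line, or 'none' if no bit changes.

Start: bits=0000000000
After insert 'elk': sets bits 0 4 5 -> bits=1000110000
After insert 'yak': sets bits 2 4 5 -> bits=1010110000
After insert 'fox': sets bits 0 6 8 -> bits=1010111010
insert 'bee' would touch bits 0 3; currently bit0=1, bit3=0
Bits that are 0 among those (would change 0->1): 3

Answer: 3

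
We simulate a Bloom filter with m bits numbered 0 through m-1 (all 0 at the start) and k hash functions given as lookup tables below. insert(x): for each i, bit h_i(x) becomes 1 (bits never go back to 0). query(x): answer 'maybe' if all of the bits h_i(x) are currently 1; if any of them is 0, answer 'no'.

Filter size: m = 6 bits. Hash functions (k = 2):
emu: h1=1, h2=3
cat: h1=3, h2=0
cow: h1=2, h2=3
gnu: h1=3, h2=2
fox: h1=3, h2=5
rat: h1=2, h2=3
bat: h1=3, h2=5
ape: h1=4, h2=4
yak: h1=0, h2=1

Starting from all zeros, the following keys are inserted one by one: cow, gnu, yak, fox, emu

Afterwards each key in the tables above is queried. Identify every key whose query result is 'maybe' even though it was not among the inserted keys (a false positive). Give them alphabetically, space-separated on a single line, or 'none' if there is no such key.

Answer: bat cat rat

Derivation:
Start: bits=000000
After insert 'cow': sets bits 2 3 -> bits=001100
After insert 'gnu': sets bits 2 3 -> bits=001100
After insert 'yak': sets bits 0 1 -> bits=111100
After insert 'fox': sets bits 3 5 -> bits=111101
After insert 'emu': sets bits 1 3 -> bits=111101
Not inserted: ape bat cat rat — query each against bits=111101:
query ape: checks bit4=0 (has a 0) -> no => not a false positive
query bat: checks bit3=1, bit5=1 (all 1) -> maybe => FALSE POSITIVE
query cat: checks bit0=1, bit3=1 (all 1) -> maybe => FALSE POSITIVE
query rat: checks bit2=1, bit3=1 (all 1) -> maybe => FALSE POSITIVE
False positives (alphabetical): bat cat rat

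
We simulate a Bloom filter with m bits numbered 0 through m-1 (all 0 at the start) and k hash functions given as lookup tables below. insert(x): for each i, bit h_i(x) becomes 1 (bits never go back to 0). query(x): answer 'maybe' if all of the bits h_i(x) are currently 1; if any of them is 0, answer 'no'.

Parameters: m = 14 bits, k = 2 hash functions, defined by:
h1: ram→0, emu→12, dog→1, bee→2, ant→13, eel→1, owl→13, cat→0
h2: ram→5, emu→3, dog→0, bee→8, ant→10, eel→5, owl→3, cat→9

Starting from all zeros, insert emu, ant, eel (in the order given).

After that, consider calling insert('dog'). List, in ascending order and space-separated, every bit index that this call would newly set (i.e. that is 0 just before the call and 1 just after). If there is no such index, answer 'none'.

Answer: 0

Derivation:
Start: bits=00000000000000
After insert 'emu': sets bits 3 12 -> bits=00010000000010
After insert 'ant': sets bits 10 13 -> bits=00010000001011
After insert 'eel': sets bits 1 5 -> bits=01010100001011
insert 'dog' would touch bits 0 1; currently bit0=0, bit1=1
Bits that are 0 among those (would change 0->1): 0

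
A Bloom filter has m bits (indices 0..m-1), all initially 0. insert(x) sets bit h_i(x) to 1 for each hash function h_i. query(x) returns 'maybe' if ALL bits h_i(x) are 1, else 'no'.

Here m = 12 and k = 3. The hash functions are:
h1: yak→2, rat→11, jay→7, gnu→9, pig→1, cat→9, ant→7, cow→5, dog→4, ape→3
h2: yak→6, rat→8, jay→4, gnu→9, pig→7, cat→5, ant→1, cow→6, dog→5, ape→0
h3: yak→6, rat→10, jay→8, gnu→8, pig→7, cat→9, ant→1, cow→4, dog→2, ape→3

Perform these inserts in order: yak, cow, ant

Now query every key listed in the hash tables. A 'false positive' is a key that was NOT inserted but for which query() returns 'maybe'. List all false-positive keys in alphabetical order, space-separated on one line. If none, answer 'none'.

Answer: dog pig

Derivation:
Start: bits=000000000000
After insert 'yak': sets bits 2 6 -> bits=001000100000
After insert 'cow': sets bits 4 5 6 -> bits=001011100000
After insert 'ant': sets bits 1 7 -> bits=011011110000
Not inserted: ape cat dog gnu jay pig rat — query each against bits=011011110000:
query ape: checks bit0=0, bit3=0 (has a 0) -> no => not a false positive
query cat: checks bit5=1, bit9=0 (has a 0) -> no => not a false positive
query dog: checks bit2=1, bit4=1, bit5=1 (all 1) -> maybe => FALSE POSITIVE
query gnu: checks bit8=0, bit9=0 (has a 0) -> no => not a false positive
query jay: checks bit4=1, bit7=1, bit8=0 (has a 0) -> no => not a false positive
query pig: checks bit1=1, bit7=1 (all 1) -> maybe => FALSE POSITIVE
query rat: checks bit8=0, bit10=0, bit11=0 (has a 0) -> no => not a false positive
False positives (alphabetical): dog pig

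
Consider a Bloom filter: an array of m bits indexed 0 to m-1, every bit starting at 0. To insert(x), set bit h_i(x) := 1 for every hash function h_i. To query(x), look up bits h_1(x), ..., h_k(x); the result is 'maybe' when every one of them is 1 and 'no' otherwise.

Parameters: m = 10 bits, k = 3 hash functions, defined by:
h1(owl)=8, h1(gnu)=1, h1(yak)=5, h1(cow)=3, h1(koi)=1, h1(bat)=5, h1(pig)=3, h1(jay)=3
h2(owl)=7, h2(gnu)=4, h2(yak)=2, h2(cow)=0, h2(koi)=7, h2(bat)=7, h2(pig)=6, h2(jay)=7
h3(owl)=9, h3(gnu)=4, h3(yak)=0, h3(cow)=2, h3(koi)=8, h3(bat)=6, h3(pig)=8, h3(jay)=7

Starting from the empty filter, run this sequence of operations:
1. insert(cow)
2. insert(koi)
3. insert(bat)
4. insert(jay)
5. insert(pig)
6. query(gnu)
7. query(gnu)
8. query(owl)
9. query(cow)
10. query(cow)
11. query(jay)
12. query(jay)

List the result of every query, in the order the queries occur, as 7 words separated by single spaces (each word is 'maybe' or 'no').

Start: bits=0000000000
Op 1: insert cow -> sets bits 0 2 3 -> bits=1011000000
Op 2: insert koi -> sets bits 1 7 8 -> bits=1111000110
Op 3: insert bat -> sets bits 5 6 7 -> bits=1111011110
Op 4: insert jay -> sets bits 3 7 -> bits=1111011110
Op 5: insert pig -> sets bits 3 6 8 -> bits=1111011110
Op 6: query gnu -> checks bit1=1, bit4=0 (has a 0) -> no
Op 7: query gnu -> checks bit1=1, bit4=0 (has a 0) -> no
Op 8: query owl -> checks bit7=1, bit8=1, bit9=0 (has a 0) -> no
Op 9: query cow -> checks bit0=1, bit2=1, bit3=1 (all 1) -> maybe
Op 10: query cow -> checks bit0=1, bit2=1, bit3=1 (all 1) -> maybe
Op 11: query jay -> checks bit3=1, bit7=1 (all 1) -> maybe
Op 12: query jay -> checks bit3=1, bit7=1 (all 1) -> maybe
Query results in order: no no no maybe maybe maybe maybe

Answer: no no no maybe maybe maybe maybe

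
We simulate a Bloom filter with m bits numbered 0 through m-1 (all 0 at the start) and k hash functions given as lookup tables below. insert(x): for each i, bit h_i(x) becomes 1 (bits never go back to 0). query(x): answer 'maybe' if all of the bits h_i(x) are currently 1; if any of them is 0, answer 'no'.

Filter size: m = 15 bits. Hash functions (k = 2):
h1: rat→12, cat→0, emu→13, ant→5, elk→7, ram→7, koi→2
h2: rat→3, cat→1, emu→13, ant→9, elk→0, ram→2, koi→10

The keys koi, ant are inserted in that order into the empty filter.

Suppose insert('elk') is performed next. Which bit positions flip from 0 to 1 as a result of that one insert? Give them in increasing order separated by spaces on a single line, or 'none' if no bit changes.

Answer: 0 7

Derivation:
Start: bits=000000000000000
After insert 'koi': sets bits 2 10 -> bits=001000000010000
After insert 'ant': sets bits 5 9 -> bits=001001000110000
insert 'elk' would touch bits 0 7; currently bit0=0, bit7=0
Bits that are 0 among those (would change 0->1): 0 7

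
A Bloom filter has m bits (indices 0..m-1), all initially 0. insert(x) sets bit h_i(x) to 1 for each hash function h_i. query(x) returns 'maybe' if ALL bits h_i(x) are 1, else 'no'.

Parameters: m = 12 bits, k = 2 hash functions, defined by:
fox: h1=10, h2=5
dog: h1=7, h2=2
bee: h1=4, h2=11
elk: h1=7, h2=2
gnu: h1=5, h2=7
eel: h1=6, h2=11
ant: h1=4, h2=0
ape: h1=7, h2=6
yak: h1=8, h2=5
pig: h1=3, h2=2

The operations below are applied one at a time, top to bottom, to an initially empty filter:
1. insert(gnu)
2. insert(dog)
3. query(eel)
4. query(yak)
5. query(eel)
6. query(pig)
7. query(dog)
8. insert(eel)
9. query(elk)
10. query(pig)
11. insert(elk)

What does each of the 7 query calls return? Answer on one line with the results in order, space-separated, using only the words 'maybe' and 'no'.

Answer: no no no no maybe maybe no

Derivation:
Start: bits=000000000000
Op 1: insert gnu -> sets bits 5 7 -> bits=000001010000
Op 2: insert dog -> sets bits 2 7 -> bits=001001010000
Op 3: query eel -> checks bit6=0, bit11=0 (has a 0) -> no
Op 4: query yak -> checks bit5=1, bit8=0 (has a 0) -> no
Op 5: query eel -> checks bit6=0, bit11=0 (has a 0) -> no
Op 6: query pig -> checks bit2=1, bit3=0 (has a 0) -> no
Op 7: query dog -> checks bit2=1, bit7=1 (all 1) -> maybe
Op 8: insert eel -> sets bits 6 11 -> bits=001001110001
Op 9: query elk -> checks bit2=1, bit7=1 (all 1) -> maybe
Op 10: query pig -> checks bit2=1, bit3=0 (has a 0) -> no
Op 11: insert elk -> sets bits 2 7 -> bits=001001110001
Query results in order: no no no no maybe maybe no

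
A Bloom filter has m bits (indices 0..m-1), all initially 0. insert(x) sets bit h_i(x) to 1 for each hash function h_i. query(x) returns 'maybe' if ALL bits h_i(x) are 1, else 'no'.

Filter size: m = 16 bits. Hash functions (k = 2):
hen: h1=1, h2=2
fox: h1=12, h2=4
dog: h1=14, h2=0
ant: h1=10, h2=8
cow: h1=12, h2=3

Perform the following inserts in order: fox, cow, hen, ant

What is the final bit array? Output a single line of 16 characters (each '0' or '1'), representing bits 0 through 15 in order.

Answer: 0111100010101000

Derivation:
Start: bits=0000000000000000
After insert 'fox': sets bits 4 12 -> bits=0000100000001000
After insert 'cow': sets bits 3 12 -> bits=0001100000001000
After insert 'hen': sets bits 1 2 -> bits=0111100000001000
After insert 'ant': sets bits 8 10 -> bits=0111100010101000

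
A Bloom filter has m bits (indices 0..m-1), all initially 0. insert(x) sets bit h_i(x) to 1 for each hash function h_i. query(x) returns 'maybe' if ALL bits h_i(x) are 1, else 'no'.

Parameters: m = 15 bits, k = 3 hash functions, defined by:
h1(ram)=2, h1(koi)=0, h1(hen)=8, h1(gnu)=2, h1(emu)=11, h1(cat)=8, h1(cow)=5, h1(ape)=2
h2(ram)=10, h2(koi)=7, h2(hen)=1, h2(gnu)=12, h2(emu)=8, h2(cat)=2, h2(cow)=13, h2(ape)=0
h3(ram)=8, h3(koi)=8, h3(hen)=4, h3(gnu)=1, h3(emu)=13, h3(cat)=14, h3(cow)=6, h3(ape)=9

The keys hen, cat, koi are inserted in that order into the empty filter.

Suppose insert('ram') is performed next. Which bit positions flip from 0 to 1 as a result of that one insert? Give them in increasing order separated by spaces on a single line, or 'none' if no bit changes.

Start: bits=000000000000000
After insert 'hen': sets bits 1 4 8 -> bits=010010001000000
After insert 'cat': sets bits 2 8 14 -> bits=011010001000001
After insert 'koi': sets bits 0 7 8 -> bits=111010011000001
insert 'ram' would touch bits 2 8 10; currently bit2=1, bit8=1, bit10=0
Bits that are 0 among those (would change 0->1): 10

Answer: 10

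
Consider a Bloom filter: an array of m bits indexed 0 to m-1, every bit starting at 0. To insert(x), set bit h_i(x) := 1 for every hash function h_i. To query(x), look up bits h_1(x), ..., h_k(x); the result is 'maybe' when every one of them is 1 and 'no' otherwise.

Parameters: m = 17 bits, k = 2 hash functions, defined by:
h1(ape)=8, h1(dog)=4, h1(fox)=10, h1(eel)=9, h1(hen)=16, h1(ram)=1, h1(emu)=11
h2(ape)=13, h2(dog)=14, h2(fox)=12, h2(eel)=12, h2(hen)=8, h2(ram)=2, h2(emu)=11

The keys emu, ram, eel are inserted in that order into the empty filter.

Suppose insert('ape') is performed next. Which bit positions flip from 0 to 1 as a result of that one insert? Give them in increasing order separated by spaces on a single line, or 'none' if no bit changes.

Start: bits=00000000000000000
After insert 'emu': sets bits 11 -> bits=00000000000100000
After insert 'ram': sets bits 1 2 -> bits=01100000000100000
After insert 'eel': sets bits 9 12 -> bits=01100000010110000
insert 'ape' would touch bits 8 13; currently bit8=0, bit13=0
Bits that are 0 among those (would change 0->1): 8 13

Answer: 8 13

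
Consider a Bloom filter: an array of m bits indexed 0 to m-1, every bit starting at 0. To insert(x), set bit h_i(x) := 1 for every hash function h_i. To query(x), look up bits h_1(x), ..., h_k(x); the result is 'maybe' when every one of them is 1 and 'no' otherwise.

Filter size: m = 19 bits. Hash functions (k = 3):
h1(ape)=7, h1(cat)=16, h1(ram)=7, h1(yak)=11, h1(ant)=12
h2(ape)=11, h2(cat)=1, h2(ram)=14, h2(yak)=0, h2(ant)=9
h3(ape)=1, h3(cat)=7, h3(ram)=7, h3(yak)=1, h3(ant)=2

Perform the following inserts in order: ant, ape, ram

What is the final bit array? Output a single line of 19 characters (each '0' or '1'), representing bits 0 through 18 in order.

Answer: 0110000101011010000

Derivation:
Start: bits=0000000000000000000
After insert 'ant': sets bits 2 9 12 -> bits=0010000001001000000
After insert 'ape': sets bits 1 7 11 -> bits=0110000101011000000
After insert 'ram': sets bits 7 14 -> bits=0110000101011010000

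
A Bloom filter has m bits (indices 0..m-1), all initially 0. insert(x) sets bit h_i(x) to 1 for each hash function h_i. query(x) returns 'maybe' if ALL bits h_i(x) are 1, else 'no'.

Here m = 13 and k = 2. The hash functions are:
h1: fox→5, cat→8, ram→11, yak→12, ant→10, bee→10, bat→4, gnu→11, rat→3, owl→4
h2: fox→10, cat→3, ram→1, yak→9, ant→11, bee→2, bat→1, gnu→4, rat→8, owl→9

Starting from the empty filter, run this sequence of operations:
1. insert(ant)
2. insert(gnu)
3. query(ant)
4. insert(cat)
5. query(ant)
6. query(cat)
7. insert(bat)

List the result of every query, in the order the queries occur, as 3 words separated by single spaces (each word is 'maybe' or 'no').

Answer: maybe maybe maybe

Derivation:
Start: bits=0000000000000
Op 1: insert ant -> sets bits 10 11 -> bits=0000000000110
Op 2: insert gnu -> sets bits 4 11 -> bits=0000100000110
Op 3: query ant -> checks bit10=1, bit11=1 (all 1) -> maybe
Op 4: insert cat -> sets bits 3 8 -> bits=0001100010110
Op 5: query ant -> checks bit10=1, bit11=1 (all 1) -> maybe
Op 6: query cat -> checks bit3=1, bit8=1 (all 1) -> maybe
Op 7: insert bat -> sets bits 1 4 -> bits=0101100010110
Query results in order: maybe maybe maybe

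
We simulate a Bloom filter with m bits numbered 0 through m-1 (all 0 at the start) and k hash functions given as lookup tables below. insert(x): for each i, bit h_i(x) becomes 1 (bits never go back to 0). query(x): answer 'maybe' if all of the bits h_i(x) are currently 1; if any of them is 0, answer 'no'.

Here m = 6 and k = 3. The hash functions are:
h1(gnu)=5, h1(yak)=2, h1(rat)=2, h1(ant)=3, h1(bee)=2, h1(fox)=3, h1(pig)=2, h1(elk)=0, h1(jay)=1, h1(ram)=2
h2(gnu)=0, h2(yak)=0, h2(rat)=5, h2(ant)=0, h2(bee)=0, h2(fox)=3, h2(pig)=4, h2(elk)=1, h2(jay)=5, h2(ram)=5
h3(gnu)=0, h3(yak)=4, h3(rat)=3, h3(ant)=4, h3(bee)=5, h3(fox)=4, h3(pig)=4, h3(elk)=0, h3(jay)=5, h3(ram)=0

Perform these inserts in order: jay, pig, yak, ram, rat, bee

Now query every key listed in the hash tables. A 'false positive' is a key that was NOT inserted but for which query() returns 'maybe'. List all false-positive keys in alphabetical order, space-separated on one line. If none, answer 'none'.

Answer: ant elk fox gnu

Derivation:
Start: bits=000000
After insert 'jay': sets bits 1 5 -> bits=010001
After insert 'pig': sets bits 2 4 -> bits=011011
After insert 'yak': sets bits 0 2 4 -> bits=111011
After insert 'ram': sets bits 0 2 5 -> bits=111011
After insert 'rat': sets bits 2 3 5 -> bits=111111
After insert 'bee': sets bits 0 2 5 -> bits=111111
Not inserted: ant elk fox gnu — query each against bits=111111:
query ant: checks bit0=1, bit3=1, bit4=1 (all 1) -> maybe => FALSE POSITIVE
query elk: checks bit0=1, bit1=1 (all 1) -> maybe => FALSE POSITIVE
query fox: checks bit3=1, bit4=1 (all 1) -> maybe => FALSE POSITIVE
query gnu: checks bit0=1, bit5=1 (all 1) -> maybe => FALSE POSITIVE
False positives (alphabetical): ant elk fox gnu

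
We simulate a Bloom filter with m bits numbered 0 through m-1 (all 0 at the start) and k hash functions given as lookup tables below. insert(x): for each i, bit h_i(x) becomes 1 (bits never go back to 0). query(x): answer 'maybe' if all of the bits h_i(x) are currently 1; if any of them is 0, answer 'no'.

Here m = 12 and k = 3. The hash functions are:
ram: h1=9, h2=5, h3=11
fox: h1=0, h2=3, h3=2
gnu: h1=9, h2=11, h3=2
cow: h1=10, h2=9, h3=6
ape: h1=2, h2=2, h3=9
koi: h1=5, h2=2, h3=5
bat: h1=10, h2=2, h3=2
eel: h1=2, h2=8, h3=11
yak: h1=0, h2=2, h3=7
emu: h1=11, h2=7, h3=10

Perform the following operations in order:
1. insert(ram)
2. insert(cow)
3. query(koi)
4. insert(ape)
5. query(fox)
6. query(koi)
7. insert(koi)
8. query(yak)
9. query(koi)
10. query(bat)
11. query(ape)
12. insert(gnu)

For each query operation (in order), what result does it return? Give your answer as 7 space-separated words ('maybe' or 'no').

Start: bits=000000000000
Op 1: insert ram -> sets bits 5 9 11 -> bits=000001000101
Op 2: insert cow -> sets bits 6 9 10 -> bits=000001100111
Op 3: query koi -> checks bit2=0, bit5=1 (has a 0) -> no
Op 4: insert ape -> sets bits 2 9 -> bits=001001100111
Op 5: query fox -> checks bit0=0, bit2=1, bit3=0 (has a 0) -> no
Op 6: query koi -> checks bit2=1, bit5=1 (all 1) -> maybe
Op 7: insert koi -> sets bits 2 5 -> bits=001001100111
Op 8: query yak -> checks bit0=0, bit2=1, bit7=0 (has a 0) -> no
Op 9: query koi -> checks bit2=1, bit5=1 (all 1) -> maybe
Op 10: query bat -> checks bit2=1, bit10=1 (all 1) -> maybe
Op 11: query ape -> checks bit2=1, bit9=1 (all 1) -> maybe
Op 12: insert gnu -> sets bits 2 9 11 -> bits=001001100111
Query results in order: no no maybe no maybe maybe maybe

Answer: no no maybe no maybe maybe maybe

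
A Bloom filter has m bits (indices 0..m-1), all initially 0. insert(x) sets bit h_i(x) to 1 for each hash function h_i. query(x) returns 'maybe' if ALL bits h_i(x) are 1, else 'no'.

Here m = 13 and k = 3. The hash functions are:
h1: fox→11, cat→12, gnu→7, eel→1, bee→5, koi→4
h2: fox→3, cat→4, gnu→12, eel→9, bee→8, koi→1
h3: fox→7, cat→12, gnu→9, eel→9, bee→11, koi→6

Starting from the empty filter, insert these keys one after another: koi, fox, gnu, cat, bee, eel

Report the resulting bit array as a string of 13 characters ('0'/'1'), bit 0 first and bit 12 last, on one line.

Answer: 0101111111011

Derivation:
Start: bits=0000000000000
After insert 'koi': sets bits 1 4 6 -> bits=0100101000000
After insert 'fox': sets bits 3 7 11 -> bits=0101101100010
After insert 'gnu': sets bits 7 9 12 -> bits=0101101101011
After insert 'cat': sets bits 4 12 -> bits=0101101101011
After insert 'bee': sets bits 5 8 11 -> bits=0101111111011
After insert 'eel': sets bits 1 9 -> bits=0101111111011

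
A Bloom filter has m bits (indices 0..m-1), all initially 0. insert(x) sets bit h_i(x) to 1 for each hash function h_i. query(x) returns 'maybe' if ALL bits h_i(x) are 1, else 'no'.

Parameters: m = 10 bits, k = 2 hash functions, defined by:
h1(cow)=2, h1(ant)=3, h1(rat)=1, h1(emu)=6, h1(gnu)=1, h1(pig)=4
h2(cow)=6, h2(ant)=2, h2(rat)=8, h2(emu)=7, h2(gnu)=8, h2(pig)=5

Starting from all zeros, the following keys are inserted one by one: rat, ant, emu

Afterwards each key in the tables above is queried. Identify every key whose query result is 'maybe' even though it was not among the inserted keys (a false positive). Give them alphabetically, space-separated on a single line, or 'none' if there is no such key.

Answer: cow gnu

Derivation:
Start: bits=0000000000
After insert 'rat': sets bits 1 8 -> bits=0100000010
After insert 'ant': sets bits 2 3 -> bits=0111000010
After insert 'emu': sets bits 6 7 -> bits=0111001110
Not inserted: cow gnu pig — query each against bits=0111001110:
query cow: checks bit2=1, bit6=1 (all 1) -> maybe => FALSE POSITIVE
query gnu: checks bit1=1, bit8=1 (all 1) -> maybe => FALSE POSITIVE
query pig: checks bit4=0, bit5=0 (has a 0) -> no => not a false positive
False positives (alphabetical): cow gnu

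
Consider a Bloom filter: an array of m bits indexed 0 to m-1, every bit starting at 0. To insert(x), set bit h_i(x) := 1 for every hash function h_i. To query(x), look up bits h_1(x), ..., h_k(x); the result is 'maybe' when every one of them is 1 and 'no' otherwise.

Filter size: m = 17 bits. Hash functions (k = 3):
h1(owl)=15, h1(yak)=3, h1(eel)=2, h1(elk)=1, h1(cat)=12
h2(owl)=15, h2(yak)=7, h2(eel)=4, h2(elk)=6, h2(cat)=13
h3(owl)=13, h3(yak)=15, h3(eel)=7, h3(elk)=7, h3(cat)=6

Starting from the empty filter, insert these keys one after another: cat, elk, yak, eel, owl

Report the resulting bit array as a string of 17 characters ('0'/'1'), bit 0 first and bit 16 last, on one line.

Start: bits=00000000000000000
After insert 'cat': sets bits 6 12 13 -> bits=00000010000011000
After insert 'elk': sets bits 1 6 7 -> bits=01000011000011000
After insert 'yak': sets bits 3 7 15 -> bits=01010011000011010
After insert 'eel': sets bits 2 4 7 -> bits=01111011000011010
After insert 'owl': sets bits 13 15 -> bits=01111011000011010

Answer: 01111011000011010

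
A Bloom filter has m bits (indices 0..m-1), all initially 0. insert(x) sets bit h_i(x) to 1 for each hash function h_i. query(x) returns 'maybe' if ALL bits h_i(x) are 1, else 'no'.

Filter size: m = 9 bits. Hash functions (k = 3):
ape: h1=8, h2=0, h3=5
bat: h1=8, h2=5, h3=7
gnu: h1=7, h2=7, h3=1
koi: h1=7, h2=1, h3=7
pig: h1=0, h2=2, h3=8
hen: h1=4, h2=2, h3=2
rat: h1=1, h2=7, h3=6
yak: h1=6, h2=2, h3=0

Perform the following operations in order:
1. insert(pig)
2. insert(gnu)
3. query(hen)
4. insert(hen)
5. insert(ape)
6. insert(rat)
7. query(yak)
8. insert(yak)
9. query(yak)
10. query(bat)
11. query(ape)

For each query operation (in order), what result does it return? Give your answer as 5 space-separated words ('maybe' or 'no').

Start: bits=000000000
Op 1: insert pig -> sets bits 0 2 8 -> bits=101000001
Op 2: insert gnu -> sets bits 1 7 -> bits=111000011
Op 3: query hen -> checks bit2=1, bit4=0 (has a 0) -> no
Op 4: insert hen -> sets bits 2 4 -> bits=111010011
Op 5: insert ape -> sets bits 0 5 8 -> bits=111011011
Op 6: insert rat -> sets bits 1 6 7 -> bits=111011111
Op 7: query yak -> checks bit0=1, bit2=1, bit6=1 (all 1) -> maybe
Op 8: insert yak -> sets bits 0 2 6 -> bits=111011111
Op 9: query yak -> checks bit0=1, bit2=1, bit6=1 (all 1) -> maybe
Op 10: query bat -> checks bit5=1, bit7=1, bit8=1 (all 1) -> maybe
Op 11: query ape -> checks bit0=1, bit5=1, bit8=1 (all 1) -> maybe
Query results in order: no maybe maybe maybe maybe

Answer: no maybe maybe maybe maybe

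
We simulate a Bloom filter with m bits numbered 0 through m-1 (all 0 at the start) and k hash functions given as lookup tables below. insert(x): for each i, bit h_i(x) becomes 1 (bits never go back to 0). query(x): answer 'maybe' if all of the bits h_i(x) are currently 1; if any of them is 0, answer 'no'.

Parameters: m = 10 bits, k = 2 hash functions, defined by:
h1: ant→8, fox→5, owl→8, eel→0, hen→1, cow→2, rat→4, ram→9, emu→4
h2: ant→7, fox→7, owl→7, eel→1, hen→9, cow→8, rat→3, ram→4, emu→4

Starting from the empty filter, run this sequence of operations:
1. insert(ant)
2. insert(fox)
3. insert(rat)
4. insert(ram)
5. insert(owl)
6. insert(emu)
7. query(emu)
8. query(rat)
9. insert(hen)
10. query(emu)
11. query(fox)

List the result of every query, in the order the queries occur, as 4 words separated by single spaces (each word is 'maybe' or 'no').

Answer: maybe maybe maybe maybe

Derivation:
Start: bits=0000000000
Op 1: insert ant -> sets bits 7 8 -> bits=0000000110
Op 2: insert fox -> sets bits 5 7 -> bits=0000010110
Op 3: insert rat -> sets bits 3 4 -> bits=0001110110
Op 4: insert ram -> sets bits 4 9 -> bits=0001110111
Op 5: insert owl -> sets bits 7 8 -> bits=0001110111
Op 6: insert emu -> sets bits 4 -> bits=0001110111
Op 7: query emu -> checks bit4=1 (all 1) -> maybe
Op 8: query rat -> checks bit3=1, bit4=1 (all 1) -> maybe
Op 9: insert hen -> sets bits 1 9 -> bits=0101110111
Op 10: query emu -> checks bit4=1 (all 1) -> maybe
Op 11: query fox -> checks bit5=1, bit7=1 (all 1) -> maybe
Query results in order: maybe maybe maybe maybe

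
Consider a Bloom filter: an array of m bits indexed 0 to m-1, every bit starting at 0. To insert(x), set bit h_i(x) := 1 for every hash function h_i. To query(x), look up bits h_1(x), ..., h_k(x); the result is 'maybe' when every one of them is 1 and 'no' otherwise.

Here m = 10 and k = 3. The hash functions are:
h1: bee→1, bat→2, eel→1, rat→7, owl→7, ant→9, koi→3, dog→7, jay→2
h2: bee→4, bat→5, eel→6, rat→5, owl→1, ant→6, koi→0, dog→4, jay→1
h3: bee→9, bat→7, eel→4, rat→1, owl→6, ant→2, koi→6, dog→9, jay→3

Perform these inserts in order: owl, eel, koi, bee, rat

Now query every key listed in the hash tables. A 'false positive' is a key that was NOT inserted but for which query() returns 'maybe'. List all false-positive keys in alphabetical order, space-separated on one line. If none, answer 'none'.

Answer: dog

Derivation:
Start: bits=0000000000
After insert 'owl': sets bits 1 6 7 -> bits=0100001100
After insert 'eel': sets bits 1 4 6 -> bits=0100101100
After insert 'koi': sets bits 0 3 6 -> bits=1101101100
After insert 'bee': sets bits 1 4 9 -> bits=1101101101
After insert 'rat': sets bits 1 5 7 -> bits=1101111101
Not inserted: ant bat dog jay — query each against bits=1101111101:
query ant: checks bit2=0, bit6=1, bit9=1 (has a 0) -> no => not a false positive
query bat: checks bit2=0, bit5=1, bit7=1 (has a 0) -> no => not a false positive
query dog: checks bit4=1, bit7=1, bit9=1 (all 1) -> maybe => FALSE POSITIVE
query jay: checks bit1=1, bit2=0, bit3=1 (has a 0) -> no => not a false positive
False positives (alphabetical): dog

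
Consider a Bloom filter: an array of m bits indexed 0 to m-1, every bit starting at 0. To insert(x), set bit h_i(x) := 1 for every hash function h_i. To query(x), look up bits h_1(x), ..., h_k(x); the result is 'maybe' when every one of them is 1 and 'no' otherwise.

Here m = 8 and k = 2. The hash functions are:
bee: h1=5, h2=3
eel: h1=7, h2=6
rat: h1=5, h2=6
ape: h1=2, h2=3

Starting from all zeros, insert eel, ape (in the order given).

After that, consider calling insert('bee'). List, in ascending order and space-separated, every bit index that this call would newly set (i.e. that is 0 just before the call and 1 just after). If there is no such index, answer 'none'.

Start: bits=00000000
After insert 'eel': sets bits 6 7 -> bits=00000011
After insert 'ape': sets bits 2 3 -> bits=00110011
insert 'bee' would touch bits 3 5; currently bit3=1, bit5=0
Bits that are 0 among those (would change 0->1): 5

Answer: 5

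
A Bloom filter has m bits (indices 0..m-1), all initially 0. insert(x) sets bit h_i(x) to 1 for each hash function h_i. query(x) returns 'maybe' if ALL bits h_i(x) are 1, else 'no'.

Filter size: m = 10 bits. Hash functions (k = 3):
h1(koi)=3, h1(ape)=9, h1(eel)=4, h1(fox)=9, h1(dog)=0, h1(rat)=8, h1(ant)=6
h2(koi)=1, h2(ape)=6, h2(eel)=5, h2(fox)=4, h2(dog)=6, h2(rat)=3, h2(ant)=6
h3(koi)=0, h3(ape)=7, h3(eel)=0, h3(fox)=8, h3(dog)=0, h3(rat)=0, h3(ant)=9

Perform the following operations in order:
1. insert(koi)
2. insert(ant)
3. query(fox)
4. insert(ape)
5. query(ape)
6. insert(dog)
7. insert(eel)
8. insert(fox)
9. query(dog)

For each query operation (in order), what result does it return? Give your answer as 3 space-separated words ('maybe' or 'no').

Start: bits=0000000000
Op 1: insert koi -> sets bits 0 1 3 -> bits=1101000000
Op 2: insert ant -> sets bits 6 9 -> bits=1101001001
Op 3: query fox -> checks bit4=0, bit8=0, bit9=1 (has a 0) -> no
Op 4: insert ape -> sets bits 6 7 9 -> bits=1101001101
Op 5: query ape -> checks bit6=1, bit7=1, bit9=1 (all 1) -> maybe
Op 6: insert dog -> sets bits 0 6 -> bits=1101001101
Op 7: insert eel -> sets bits 0 4 5 -> bits=1101111101
Op 8: insert fox -> sets bits 4 8 9 -> bits=1101111111
Op 9: query dog -> checks bit0=1, bit6=1 (all 1) -> maybe
Query results in order: no maybe maybe

Answer: no maybe maybe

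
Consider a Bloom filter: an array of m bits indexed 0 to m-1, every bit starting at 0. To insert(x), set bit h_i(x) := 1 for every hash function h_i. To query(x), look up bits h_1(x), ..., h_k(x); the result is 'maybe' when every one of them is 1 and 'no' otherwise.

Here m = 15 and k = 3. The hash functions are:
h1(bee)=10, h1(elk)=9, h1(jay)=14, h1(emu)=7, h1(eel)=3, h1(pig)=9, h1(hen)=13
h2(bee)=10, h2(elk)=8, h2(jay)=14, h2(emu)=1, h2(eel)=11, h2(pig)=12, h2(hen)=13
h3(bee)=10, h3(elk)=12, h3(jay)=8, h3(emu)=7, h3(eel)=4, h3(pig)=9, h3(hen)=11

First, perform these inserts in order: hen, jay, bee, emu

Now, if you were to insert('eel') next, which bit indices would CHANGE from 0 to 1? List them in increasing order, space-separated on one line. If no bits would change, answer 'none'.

Start: bits=000000000000000
After insert 'hen': sets bits 11 13 -> bits=000000000001010
After insert 'jay': sets bits 8 14 -> bits=000000001001011
After insert 'bee': sets bits 10 -> bits=000000001011011
After insert 'emu': sets bits 1 7 -> bits=010000011011011
insert 'eel' would touch bits 3 4 11; currently bit3=0, bit4=0, bit11=1
Bits that are 0 among those (would change 0->1): 3 4

Answer: 3 4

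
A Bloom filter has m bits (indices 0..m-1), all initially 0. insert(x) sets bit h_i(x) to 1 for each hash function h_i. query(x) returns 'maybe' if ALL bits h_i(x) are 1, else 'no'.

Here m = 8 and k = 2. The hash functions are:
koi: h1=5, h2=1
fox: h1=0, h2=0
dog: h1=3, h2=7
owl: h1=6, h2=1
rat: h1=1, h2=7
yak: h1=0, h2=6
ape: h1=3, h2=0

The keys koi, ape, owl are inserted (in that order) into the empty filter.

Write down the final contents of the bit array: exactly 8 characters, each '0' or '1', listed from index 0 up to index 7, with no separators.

Start: bits=00000000
After insert 'koi': sets bits 1 5 -> bits=01000100
After insert 'ape': sets bits 0 3 -> bits=11010100
After insert 'owl': sets bits 1 6 -> bits=11010110

Answer: 11010110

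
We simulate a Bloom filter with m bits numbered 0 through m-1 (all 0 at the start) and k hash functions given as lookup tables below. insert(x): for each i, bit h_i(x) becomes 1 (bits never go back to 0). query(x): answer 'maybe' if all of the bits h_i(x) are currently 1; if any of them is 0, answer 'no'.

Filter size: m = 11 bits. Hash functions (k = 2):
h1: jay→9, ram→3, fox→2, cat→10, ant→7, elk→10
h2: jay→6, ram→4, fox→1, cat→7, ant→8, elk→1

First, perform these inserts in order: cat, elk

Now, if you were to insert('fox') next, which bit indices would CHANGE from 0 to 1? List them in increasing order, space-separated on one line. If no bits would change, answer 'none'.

Answer: 2

Derivation:
Start: bits=00000000000
After insert 'cat': sets bits 7 10 -> bits=00000001001
After insert 'elk': sets bits 1 10 -> bits=01000001001
insert 'fox' would touch bits 1 2; currently bit1=1, bit2=0
Bits that are 0 among those (would change 0->1): 2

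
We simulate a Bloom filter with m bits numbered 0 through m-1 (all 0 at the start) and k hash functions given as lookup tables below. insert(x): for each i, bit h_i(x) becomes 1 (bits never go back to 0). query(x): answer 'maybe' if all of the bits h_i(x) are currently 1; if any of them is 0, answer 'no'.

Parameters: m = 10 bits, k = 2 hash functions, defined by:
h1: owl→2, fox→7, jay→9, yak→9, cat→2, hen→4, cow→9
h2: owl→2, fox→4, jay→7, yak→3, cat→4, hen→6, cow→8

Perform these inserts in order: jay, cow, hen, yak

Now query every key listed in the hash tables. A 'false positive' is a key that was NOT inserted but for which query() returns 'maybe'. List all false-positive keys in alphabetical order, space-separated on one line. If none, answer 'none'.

Answer: fox

Derivation:
Start: bits=0000000000
After insert 'jay': sets bits 7 9 -> bits=0000000101
After insert 'cow': sets bits 8 9 -> bits=0000000111
After insert 'hen': sets bits 4 6 -> bits=0000101111
After insert 'yak': sets bits 3 9 -> bits=0001101111
Not inserted: cat fox owl — query each against bits=0001101111:
query cat: checks bit2=0, bit4=1 (has a 0) -> no => not a false positive
query fox: checks bit4=1, bit7=1 (all 1) -> maybe => FALSE POSITIVE
query owl: checks bit2=0 (has a 0) -> no => not a false positive
False positives (alphabetical): fox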